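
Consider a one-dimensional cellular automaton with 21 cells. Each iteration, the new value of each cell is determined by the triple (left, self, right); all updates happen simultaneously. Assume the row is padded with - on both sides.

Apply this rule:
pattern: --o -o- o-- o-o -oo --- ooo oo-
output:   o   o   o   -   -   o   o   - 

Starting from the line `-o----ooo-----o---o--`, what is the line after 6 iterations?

-oooo--o--o---oo---o-

iteration 1: oooooo-o-oooooooooooo
iteration 2: -oooo--o--oooooooooo-
iteration 3: o-oo-ooooo-oooooooo-o
iteration 4: o-----ooo---oooooo--o
iteration 5: oooooo-o-ooo-oooo-ooo
iteration 6: -oooo--o--o---oo---o-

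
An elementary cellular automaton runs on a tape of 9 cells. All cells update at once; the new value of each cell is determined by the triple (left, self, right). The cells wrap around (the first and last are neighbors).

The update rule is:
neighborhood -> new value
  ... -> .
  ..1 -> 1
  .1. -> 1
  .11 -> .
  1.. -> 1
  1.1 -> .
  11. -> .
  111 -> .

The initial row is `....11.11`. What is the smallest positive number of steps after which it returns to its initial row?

4

step 1: 1..1.....
step 2: 11111...1
step 3: .....1.1.
step 4: ....11.11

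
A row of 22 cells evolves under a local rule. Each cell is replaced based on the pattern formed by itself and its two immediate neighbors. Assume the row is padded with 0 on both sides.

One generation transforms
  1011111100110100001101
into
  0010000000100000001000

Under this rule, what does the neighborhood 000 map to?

At position 15 the neighborhood is 000; the next row has 0 there.

0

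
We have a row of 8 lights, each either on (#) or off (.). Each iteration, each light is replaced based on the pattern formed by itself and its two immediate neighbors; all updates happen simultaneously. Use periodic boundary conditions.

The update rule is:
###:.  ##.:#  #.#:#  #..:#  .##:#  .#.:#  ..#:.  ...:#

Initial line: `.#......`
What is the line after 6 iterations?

.#.#####

iteration 1: .#######
iteration 2: ##.....#
iteration 3: .#####.#
iteration 4: ##...###
iteration 5: .###.#..
iteration 6: .#.#####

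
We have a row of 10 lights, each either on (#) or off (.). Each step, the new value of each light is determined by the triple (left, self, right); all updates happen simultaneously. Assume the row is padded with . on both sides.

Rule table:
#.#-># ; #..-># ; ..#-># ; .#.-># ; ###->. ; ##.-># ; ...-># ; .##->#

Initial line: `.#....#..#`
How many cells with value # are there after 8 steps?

##########
#........#
##########  (repeats step 1; period 2)
step 8: #........#
count of #: 2

2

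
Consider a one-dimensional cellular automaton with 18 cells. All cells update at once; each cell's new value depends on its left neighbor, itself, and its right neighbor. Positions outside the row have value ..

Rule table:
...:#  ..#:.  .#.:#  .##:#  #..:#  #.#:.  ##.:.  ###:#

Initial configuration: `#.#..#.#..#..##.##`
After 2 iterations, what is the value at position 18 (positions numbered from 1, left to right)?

iteration 1: #.##.#.##.##.#..#.
iteration 2: #.#..#.#..#..##.##
position 18 holds #

#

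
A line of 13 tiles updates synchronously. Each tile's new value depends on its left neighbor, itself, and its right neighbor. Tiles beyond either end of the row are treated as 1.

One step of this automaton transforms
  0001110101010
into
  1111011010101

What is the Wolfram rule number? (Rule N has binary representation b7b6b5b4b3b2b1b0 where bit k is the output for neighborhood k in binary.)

123

position 4: 111 → 0  (bit 7 = 0)
position 5: 110 → 1  (bit 6 = 1)
position 6: 101 → 1  (bit 5 = 1)
position 0: 100 → 1  (bit 4 = 1)
position 3: 011 → 1  (bit 3 = 1)
position 7: 010 → 0  (bit 2 = 0)
position 2: 001 → 1  (bit 1 = 1)
position 1: 000 → 1  (bit 0 = 1)
bits b7..b0 = 01111011 = 123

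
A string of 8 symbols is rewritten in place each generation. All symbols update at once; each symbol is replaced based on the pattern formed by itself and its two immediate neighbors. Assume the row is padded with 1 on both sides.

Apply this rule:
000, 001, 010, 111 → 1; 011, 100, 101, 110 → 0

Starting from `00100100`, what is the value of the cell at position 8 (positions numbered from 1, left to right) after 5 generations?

generation 1: 01101101
generation 2: 00000000
generation 3: 01111111
generation 4: 00111111
generation 5: 01011111
position 8 holds 1

1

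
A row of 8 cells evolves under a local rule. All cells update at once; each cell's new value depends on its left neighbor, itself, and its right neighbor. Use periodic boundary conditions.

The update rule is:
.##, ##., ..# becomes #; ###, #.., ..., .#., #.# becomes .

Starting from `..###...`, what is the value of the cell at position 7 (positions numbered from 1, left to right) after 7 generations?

.##.#...
###.....
#.#....#
#.....##
#....##.
....###.
...##.#.
position 7 holds #

#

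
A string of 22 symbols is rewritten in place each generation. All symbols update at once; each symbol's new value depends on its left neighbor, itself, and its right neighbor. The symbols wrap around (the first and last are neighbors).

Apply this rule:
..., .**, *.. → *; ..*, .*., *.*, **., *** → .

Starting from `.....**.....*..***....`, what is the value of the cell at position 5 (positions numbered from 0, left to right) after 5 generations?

generation 1: ****.*.****..*.*..****
generation 2: .......*...*....*.*...
generation 3: ******..**..***....***
generation 4: ......*.*.*.*..***.*..
generation 5: *****........*.*....**
position 5 holds .

.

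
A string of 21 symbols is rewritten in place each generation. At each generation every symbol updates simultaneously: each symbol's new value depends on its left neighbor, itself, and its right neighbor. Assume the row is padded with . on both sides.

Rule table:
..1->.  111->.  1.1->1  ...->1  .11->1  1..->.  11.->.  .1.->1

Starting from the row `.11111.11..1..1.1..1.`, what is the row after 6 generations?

.1..1..11111.11..1..1

generation 1: .1....11...1..111..1.
generation 2: .1.11.1..1.1..1....1.
generation 3: .111.11..111..1.11.1.
generation 4: .1..11...1....111.11.
generation 5: .1..1..1.1.11.1..11..
generation 6: .1..1..11111.11..1..1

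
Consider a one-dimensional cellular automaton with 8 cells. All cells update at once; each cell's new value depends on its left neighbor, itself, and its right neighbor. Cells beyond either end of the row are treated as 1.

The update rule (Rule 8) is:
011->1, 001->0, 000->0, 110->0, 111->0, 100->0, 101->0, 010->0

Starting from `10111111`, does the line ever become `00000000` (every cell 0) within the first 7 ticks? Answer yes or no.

00100000
00000000
all cells are 0 at tick 2

yes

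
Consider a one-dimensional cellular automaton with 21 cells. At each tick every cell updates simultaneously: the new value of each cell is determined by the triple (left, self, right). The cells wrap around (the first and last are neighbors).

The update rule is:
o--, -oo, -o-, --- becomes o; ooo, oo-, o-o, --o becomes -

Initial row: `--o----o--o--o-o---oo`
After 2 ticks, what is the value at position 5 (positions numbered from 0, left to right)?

o-oooo-oo-oo-o-ooo-o-
o-o----o--o--o-o---o-
position 5 holds -

-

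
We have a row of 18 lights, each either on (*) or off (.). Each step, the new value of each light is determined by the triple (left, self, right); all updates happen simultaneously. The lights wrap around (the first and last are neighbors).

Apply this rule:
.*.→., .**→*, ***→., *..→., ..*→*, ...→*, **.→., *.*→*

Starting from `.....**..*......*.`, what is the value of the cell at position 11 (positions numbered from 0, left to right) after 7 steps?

.

******..*..*****..
*......*..**.....*
..*****..**..*****
.**.....**..**....
**..*****..**..***
...**.....**..**..
****..*****..**..*
position 11 holds .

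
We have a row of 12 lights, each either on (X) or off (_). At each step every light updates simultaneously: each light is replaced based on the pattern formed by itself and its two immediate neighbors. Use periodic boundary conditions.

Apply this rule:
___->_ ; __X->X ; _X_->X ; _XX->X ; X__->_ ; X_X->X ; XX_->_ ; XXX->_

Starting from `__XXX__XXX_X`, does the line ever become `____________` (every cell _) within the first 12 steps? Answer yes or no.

no

step 1: _XX___XX__XX
step 2: XX___XX__XX_
step 3: X___XX__XX_X
step 4: ___XX__XX_XX
step 5: __XX__XX_XX_
step 6: _XX__XX_XX__
step 7: XX__XX_XX___
step 8: X__XX_XX___X
step 9: __XX_XX___XX
step 10: _XX_XX___XX_
step 11: XX_XX___XX__
step 12: X_XX___XX__X
step 12 is X_XX___XX__X, still not uniform _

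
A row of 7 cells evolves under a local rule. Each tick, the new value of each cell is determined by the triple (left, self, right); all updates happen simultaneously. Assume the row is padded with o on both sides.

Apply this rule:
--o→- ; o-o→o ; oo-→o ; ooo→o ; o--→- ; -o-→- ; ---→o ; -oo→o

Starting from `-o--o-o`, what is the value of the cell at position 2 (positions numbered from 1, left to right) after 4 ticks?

o

o----oo
o-oo-oo
ooooooo
ooooooo
position 2 holds o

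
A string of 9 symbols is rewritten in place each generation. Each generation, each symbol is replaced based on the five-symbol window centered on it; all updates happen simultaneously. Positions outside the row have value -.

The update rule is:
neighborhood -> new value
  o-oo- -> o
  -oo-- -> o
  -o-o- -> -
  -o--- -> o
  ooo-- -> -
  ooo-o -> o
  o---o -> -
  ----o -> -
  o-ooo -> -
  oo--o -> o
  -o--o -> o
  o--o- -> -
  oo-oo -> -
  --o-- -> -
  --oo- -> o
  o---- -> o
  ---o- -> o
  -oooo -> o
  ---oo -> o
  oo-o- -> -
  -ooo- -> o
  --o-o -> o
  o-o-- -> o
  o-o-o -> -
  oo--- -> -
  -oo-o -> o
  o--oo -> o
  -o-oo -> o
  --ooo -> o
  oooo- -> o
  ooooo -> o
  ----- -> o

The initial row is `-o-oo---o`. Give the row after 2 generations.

oooo-o--o

generation 1: ooooo--o-
generation 2: oooo-o--o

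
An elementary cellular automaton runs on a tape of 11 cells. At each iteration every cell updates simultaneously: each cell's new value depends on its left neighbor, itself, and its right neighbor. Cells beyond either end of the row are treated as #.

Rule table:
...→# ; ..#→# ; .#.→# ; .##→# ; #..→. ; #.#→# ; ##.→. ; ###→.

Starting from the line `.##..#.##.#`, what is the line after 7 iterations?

##...###.##

##..####.##
...##...##.
.###..###.#
##...##..##
...###..##.
.###...##.#
##...###.##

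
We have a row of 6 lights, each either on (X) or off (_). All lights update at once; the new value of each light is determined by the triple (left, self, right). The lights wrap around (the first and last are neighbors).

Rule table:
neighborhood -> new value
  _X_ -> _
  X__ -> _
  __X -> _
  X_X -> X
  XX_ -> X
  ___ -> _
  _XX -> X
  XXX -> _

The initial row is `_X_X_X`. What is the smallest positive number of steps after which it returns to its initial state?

2

X_X_X_
_X_X_X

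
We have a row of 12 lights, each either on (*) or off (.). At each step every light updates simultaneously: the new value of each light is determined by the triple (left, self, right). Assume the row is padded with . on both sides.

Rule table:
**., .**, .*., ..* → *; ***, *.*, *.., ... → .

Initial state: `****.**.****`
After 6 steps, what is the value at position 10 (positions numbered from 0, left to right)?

*..*.**.*..*
*.**.**.*.**
*.**.**.*.**  (fixed point — unchanged through step 6)
position 10 holds *

*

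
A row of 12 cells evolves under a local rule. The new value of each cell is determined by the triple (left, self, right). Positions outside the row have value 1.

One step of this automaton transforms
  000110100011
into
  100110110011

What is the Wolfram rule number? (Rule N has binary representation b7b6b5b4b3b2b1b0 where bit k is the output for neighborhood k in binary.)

position 11: 111 → 1  (bit 7 = 1)
position 4: 110 → 1  (bit 6 = 1)
position 5: 101 → 0  (bit 5 = 0)
position 0: 100 → 1  (bit 4 = 1)
position 3: 011 → 1  (bit 3 = 1)
position 6: 010 → 1  (bit 2 = 1)
position 2: 001 → 0  (bit 1 = 0)
position 1: 000 → 0  (bit 0 = 0)
bits b7..b0 = 11011100 = 220

220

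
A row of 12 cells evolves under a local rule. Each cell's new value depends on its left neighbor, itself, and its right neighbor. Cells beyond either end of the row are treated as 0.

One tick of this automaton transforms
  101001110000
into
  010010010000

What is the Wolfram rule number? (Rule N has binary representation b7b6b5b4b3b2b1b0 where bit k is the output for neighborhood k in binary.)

position 6: 111 → 0  (bit 7 = 0)
position 7: 110 → 1  (bit 6 = 1)
position 1: 101 → 1  (bit 5 = 1)
position 3: 100 → 0  (bit 4 = 0)
position 5: 011 → 0  (bit 3 = 0)
position 0: 010 → 0  (bit 2 = 0)
position 4: 001 → 1  (bit 1 = 1)
position 9: 000 → 0  (bit 0 = 0)
bits b7..b0 = 01100010 = 98

98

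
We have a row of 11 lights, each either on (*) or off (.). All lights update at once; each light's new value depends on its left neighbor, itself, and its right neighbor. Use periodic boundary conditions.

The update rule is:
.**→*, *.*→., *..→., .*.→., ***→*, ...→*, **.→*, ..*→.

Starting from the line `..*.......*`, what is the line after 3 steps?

....*****..
***.*****.*
***.*****.*

***.*****.*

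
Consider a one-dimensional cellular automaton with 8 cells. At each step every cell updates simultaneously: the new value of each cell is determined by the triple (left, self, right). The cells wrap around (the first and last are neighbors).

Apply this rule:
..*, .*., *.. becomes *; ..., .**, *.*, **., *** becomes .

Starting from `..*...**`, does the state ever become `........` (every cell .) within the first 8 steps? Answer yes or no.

****.*..
.....***
*...*...
**.***.*
........
all cells are . at step 5

yes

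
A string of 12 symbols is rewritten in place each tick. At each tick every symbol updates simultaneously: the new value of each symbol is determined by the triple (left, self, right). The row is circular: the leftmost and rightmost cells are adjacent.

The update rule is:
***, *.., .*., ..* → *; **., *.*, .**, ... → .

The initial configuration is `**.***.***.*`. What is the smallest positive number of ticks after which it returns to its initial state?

2

tick 1: *...*...*...
tick 2: **.***.***.*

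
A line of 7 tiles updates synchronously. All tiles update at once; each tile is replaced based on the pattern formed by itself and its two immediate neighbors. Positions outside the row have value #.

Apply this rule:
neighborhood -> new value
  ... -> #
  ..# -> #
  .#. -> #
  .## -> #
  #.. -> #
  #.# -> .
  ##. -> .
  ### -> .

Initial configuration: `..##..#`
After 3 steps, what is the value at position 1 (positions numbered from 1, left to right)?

#

###.###
....#..
#######
position 1 holds #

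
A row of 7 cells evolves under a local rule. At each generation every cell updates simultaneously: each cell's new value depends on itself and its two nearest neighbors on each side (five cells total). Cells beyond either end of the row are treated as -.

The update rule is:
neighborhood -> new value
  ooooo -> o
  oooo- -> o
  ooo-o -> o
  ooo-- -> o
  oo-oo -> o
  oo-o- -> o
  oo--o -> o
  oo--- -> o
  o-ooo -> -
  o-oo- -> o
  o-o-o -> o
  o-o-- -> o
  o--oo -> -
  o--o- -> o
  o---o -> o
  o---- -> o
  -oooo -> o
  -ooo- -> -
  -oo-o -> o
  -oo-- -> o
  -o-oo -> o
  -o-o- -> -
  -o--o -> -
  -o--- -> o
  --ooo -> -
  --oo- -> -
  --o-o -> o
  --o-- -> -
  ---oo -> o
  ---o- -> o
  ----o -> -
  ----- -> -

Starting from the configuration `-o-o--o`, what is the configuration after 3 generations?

oo-o-o-
-ooo-oo
o--oooo

o--oooo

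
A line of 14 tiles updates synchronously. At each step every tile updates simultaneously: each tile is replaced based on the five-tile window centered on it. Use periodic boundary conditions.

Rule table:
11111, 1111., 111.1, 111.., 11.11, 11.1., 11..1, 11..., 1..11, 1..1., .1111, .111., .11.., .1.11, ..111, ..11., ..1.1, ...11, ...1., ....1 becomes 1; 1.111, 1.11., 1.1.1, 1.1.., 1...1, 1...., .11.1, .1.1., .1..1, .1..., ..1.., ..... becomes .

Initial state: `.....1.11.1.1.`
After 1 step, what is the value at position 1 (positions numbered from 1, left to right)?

...1111..1....
position 1 holds .

.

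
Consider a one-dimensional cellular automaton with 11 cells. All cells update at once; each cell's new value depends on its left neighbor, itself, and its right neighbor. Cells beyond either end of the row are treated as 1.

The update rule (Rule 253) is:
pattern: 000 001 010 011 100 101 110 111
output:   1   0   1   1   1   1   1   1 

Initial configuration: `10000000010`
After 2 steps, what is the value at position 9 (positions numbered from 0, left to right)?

step 1: 11111111011
step 2: 11111111111
position 9 holds 1

1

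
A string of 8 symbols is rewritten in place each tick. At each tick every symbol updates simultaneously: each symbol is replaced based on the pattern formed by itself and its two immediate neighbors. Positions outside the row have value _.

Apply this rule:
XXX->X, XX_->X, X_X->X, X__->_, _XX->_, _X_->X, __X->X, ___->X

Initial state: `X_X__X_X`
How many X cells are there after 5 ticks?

6

XXX_XXXX
_XXX_XXX
X_XXX_XX
XX_XXX_X
_XX_XXXX
count of X: 6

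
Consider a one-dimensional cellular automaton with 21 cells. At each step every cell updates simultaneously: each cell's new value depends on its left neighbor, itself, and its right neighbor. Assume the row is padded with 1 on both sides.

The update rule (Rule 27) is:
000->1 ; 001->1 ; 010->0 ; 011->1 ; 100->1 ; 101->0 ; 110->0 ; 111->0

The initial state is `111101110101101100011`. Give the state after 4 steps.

step 1: 000001000001001011110
step 2: 111110111110110010000
step 3: 000000100000101101111
step 4: 111111011111001001000

111111011111001001000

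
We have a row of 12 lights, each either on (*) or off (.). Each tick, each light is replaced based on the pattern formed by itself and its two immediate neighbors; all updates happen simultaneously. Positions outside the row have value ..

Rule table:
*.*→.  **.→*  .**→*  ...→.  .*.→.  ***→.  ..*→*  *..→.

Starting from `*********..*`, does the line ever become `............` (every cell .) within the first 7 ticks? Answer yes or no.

*.......*.*.
.......*....
......*.....
.....*......
....*.......
...*........
..*.........
tick 7 is ..*........., still not uniform .

no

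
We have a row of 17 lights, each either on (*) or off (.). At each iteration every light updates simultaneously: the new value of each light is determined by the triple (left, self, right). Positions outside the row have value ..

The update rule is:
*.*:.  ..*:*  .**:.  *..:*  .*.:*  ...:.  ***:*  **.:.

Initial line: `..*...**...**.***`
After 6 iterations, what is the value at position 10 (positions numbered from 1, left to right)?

.***.*..*.*....*.
*.*..****.**..***
*.***.**....**.*.
*..*....*..*...**
*****..******.*..
.***.**.****..**.
position 10 holds *

*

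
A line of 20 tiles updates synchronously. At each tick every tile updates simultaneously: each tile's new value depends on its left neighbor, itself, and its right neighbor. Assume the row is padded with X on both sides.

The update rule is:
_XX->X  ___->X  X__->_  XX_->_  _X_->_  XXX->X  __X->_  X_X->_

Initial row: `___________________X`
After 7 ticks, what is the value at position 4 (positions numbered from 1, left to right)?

X

_XXXXXXXXXXXXXXXXX_X
_XXXXXXXXXXXXXXXX__X
_XXXXXXXXXXXXXXX___X
_XXXXXXXXXXXXXX__X_X
_XXXXXXXXXXXXX_____X
_XXXXXXXXXXXX__XXX_X
_XXXXXXXXXXX___XX__X
position 4 holds X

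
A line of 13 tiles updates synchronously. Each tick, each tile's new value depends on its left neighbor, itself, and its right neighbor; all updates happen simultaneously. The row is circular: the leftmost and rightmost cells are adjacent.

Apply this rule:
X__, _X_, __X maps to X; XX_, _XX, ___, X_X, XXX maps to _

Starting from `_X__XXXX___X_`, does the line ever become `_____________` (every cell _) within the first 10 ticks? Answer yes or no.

XXXX____X_XXX
____X__XX____
___XXXX__X___
__X____XXXX__
_XXX__X____X_
X___XXXX__XXX
_X_X____XX___
XX_XX__X__X__
_____XXXXXXXX
X___X________
tick 10 is X___X________, still not uniform _

no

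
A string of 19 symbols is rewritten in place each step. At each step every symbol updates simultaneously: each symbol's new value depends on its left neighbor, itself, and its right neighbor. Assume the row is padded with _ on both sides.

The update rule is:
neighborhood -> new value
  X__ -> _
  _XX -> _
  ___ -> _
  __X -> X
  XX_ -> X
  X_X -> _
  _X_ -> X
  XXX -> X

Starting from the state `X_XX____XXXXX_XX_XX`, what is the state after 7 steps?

X__X___X_XXXX__X__X
X_XX__XX__XXX_XX_XX
X__X_X_X_X_XX__X__X
X_XX_X_X_X__X_XX_XX
X__X_X_X_X_XX__X__X  (repeats step 3; period 2)
step 7: X__X_X_X_X_XX__X__X

X__X_X_X_X_XX__X__X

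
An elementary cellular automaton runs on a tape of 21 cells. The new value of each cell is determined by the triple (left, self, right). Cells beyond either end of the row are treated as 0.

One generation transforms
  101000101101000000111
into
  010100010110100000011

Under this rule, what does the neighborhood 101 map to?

At position 1 the neighborhood is 101; the next row has 1 there.

1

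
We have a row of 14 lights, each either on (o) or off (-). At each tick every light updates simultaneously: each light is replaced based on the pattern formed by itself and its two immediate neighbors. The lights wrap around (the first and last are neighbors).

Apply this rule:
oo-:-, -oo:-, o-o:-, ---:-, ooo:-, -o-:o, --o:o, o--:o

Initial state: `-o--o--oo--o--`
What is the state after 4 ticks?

-----oooooo---

ooooooo--oooo-
-------oo-----
------o--o----
-----oooooo---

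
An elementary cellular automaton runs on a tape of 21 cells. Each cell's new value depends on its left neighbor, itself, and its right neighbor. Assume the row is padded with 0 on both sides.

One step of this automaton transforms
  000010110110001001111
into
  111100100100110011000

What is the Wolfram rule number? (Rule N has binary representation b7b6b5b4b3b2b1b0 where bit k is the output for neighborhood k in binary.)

11

position 18: 111 → 0  (bit 7 = 0)
position 7: 110 → 0  (bit 6 = 0)
position 5: 101 → 0  (bit 5 = 0)
position 11: 100 → 0  (bit 4 = 0)
position 6: 011 → 1  (bit 3 = 1)
position 4: 010 → 0  (bit 2 = 0)
position 3: 001 → 1  (bit 1 = 1)
position 0: 000 → 1  (bit 0 = 1)
bits b7..b0 = 00001011 = 11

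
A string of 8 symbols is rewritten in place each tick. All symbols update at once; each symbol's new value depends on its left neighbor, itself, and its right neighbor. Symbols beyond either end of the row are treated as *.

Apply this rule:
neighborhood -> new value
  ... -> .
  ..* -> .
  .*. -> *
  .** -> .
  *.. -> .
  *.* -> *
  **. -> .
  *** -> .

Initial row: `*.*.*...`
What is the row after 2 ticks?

tick 1: .****...
tick 2: *.......

*.......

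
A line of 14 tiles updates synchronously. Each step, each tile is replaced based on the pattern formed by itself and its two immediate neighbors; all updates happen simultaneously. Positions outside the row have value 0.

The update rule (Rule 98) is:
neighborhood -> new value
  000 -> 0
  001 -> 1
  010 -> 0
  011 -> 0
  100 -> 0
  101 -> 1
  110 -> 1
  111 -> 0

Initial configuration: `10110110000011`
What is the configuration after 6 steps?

step 1: 01011010000101
step 2: 10101100001010
step 3: 01010100010100
step 4: 10101000101000
step 5: 01010001010000
step 6: 10100010100000

10100010100000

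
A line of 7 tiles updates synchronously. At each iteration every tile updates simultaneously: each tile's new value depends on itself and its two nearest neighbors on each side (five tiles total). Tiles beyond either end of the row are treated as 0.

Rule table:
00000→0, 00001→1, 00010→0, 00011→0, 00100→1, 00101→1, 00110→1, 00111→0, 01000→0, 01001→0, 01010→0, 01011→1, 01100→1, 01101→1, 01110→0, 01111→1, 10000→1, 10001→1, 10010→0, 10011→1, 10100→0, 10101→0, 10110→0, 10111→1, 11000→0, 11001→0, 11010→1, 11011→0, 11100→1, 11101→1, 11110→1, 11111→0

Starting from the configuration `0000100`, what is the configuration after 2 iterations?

1010000

0010101
1010000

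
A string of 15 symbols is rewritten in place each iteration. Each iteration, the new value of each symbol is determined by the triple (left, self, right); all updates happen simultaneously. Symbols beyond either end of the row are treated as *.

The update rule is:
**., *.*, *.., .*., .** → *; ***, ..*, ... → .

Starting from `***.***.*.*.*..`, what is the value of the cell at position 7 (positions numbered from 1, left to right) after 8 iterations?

*

..***.********.
*.*.***......**
*****.**.....*.
....*****....**
*...*...**...*.
**..**..***..**
.**.***.*.**.*.
*****.*********
position 7 holds *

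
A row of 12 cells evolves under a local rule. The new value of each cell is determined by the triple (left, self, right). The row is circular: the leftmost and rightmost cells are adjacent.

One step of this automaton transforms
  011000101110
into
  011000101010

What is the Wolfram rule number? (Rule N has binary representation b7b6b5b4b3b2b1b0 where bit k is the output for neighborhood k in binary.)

position 9: 111 → 0  (bit 7 = 0)
position 2: 110 → 1  (bit 6 = 1)
position 7: 101 → 0  (bit 5 = 0)
position 3: 100 → 0  (bit 4 = 0)
position 1: 011 → 1  (bit 3 = 1)
position 6: 010 → 1  (bit 2 = 1)
position 0: 001 → 0  (bit 1 = 0)
position 4: 000 → 0  (bit 0 = 0)
bits b7..b0 = 01001100 = 76

76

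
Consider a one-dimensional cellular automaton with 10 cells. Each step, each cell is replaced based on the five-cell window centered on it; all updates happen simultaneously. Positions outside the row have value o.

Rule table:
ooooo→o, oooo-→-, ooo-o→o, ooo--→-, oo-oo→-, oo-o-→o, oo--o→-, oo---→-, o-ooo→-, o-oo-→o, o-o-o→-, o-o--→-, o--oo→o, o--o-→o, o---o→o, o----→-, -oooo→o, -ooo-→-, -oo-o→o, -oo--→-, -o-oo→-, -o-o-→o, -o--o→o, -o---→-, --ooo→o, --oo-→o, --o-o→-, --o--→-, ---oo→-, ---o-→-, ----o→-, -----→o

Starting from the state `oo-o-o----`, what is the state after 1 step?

-oo-o-----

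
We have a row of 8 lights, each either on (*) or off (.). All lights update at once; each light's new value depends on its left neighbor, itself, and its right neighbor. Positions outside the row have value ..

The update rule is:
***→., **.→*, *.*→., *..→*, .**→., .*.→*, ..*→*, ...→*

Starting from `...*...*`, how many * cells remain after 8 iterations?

1

iteration 1: ********
iteration 2: .......*
iteration 3: ********  (repeats iteration 1; period 2)
iteration 8: .......*
count of *: 1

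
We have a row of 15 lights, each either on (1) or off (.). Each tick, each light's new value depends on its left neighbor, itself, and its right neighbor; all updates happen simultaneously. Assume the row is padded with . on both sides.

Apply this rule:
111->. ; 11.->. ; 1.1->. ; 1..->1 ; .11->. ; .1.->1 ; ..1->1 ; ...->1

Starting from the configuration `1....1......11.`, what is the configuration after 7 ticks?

111111111111...

111111111111..1
............111
111111111111...
............111  (repeats tick 2; period 2)
tick 7: 111111111111...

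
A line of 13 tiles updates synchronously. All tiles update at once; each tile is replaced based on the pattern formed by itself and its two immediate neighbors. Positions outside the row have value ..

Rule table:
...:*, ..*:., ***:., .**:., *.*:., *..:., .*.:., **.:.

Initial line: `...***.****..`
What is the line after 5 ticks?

**..........*

**..........*
...********..
**..........*  (repeats tick 1; period 2)
tick 5: **..........*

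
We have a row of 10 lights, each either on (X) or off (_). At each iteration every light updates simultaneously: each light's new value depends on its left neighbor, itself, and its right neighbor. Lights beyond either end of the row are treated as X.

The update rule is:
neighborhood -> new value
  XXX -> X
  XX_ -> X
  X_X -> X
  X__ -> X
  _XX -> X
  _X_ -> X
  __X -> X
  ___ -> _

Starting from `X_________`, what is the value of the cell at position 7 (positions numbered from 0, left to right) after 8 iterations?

XX_______X
XXX_____XX
XXXX___XXX
XXXXX_XXXX
XXXXXXXXXX
XXXXXXXXXX  (fixed point — unchanged through iteration 8)
position 7 holds X

X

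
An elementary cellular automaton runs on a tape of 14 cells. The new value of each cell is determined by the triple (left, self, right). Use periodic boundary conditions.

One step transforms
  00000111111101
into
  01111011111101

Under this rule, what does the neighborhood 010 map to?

1

At position 13 the neighborhood is 010; the next row has 1 there.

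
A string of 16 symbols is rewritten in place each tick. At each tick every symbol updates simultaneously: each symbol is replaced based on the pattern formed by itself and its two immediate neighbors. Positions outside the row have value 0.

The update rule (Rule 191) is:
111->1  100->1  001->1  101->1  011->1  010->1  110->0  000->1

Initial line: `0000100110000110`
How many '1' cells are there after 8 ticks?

1111111101111101
1111111011111011
1111110111110110
1111101111101101
1111011111011011
1110111110110110
1101111101101101
1011111011011011
count of 1: 12

12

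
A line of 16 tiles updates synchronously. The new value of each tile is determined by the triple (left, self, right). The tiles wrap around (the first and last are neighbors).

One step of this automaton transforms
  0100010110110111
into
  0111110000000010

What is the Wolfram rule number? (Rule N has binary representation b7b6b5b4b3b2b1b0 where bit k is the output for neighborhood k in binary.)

151

position 14: 111 → 1  (bit 7 = 1)
position 8: 110 → 0  (bit 6 = 0)
position 0: 101 → 0  (bit 5 = 0)
position 2: 100 → 1  (bit 4 = 1)
position 7: 011 → 0  (bit 3 = 0)
position 1: 010 → 1  (bit 2 = 1)
position 4: 001 → 1  (bit 1 = 1)
position 3: 000 → 1  (bit 0 = 1)
bits b7..b0 = 10010111 = 151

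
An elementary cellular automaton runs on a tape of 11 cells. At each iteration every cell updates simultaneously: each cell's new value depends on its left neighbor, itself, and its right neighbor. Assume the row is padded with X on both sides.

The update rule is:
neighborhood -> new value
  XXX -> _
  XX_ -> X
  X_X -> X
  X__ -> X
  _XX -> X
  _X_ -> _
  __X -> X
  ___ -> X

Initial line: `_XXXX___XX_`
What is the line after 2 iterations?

_XXXX______

XX__XXXXXXX
_XXXX______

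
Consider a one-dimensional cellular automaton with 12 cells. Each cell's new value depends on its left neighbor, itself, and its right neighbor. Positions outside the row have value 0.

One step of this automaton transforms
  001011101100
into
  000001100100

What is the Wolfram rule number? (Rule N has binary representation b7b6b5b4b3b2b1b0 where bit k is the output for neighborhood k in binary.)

192

position 5: 111 → 1  (bit 7 = 1)
position 6: 110 → 1  (bit 6 = 1)
position 3: 101 → 0  (bit 5 = 0)
position 10: 100 → 0  (bit 4 = 0)
position 4: 011 → 0  (bit 3 = 0)
position 2: 010 → 0  (bit 2 = 0)
position 1: 001 → 0  (bit 1 = 0)
position 0: 000 → 0  (bit 0 = 0)
bits b7..b0 = 11000000 = 192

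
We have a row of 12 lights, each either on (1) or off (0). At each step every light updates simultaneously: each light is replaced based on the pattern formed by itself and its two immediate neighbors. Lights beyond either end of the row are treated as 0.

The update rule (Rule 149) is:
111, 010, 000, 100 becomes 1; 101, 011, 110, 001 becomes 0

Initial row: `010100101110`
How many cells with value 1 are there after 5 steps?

4

010110100101
010000110101
011110000101
001101110101
100000100101
count of 1: 4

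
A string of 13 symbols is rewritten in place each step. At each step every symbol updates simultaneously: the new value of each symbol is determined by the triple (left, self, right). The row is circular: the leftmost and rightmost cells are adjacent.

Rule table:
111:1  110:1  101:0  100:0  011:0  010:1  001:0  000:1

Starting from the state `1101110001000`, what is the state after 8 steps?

0101010101010

0100110101010
0100010101010
0101010101010
0101010101010  (fixed point — unchanged through step 8)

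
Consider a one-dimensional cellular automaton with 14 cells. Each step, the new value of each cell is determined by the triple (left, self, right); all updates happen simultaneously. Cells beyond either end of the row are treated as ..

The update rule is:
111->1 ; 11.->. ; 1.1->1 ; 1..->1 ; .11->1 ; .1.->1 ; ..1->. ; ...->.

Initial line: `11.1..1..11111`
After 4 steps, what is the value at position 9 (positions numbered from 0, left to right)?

1.111.11.1111.
1111.11.1111.1
111.11.1111.11
11.11.1111.11.
position 9 holds 1

1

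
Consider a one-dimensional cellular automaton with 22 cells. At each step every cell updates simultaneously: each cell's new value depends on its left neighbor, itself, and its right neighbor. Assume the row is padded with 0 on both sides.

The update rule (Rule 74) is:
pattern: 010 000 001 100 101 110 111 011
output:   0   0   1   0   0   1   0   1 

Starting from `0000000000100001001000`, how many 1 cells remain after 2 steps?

3

0000000001000010010000
0000000010000100100000
count of 1: 3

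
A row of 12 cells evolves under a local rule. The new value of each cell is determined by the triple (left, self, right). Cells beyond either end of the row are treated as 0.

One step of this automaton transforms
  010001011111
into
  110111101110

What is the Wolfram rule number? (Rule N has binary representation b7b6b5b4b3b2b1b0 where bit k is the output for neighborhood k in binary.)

position 8: 111 → 1  (bit 7 = 1)
position 11: 110 → 0  (bit 6 = 0)
position 6: 101 → 1  (bit 5 = 1)
position 2: 100 → 0  (bit 4 = 0)
position 7: 011 → 0  (bit 3 = 0)
position 1: 010 → 1  (bit 2 = 1)
position 0: 001 → 1  (bit 1 = 1)
position 3: 000 → 1  (bit 0 = 1)
bits b7..b0 = 10100111 = 167

167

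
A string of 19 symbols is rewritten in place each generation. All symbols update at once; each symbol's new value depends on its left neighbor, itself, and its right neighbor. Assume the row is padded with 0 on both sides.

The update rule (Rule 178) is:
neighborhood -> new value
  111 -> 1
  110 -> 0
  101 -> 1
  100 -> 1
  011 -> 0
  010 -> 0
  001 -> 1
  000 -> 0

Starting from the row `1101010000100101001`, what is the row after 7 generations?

1010101001011010110

generation 1: 0010101001011010110
generation 2: 0101010110100101001
generation 3: 1010101001011010110
generation 4: 0101010110100101001  (repeats generation 2; period 2)
generation 7: 1010101001011010110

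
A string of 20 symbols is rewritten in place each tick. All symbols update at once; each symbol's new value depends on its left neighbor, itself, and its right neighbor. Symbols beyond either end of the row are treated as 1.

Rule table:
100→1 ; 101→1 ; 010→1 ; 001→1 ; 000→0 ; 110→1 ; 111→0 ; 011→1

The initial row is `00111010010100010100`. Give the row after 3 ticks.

11101100000110110001

11101111111110111111
00111000000011100000
11101100000110110001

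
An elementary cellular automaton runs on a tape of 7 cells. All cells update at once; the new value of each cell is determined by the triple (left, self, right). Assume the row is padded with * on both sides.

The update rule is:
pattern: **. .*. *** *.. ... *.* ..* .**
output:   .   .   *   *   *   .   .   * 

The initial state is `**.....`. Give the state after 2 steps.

..***..

*.****.
..***..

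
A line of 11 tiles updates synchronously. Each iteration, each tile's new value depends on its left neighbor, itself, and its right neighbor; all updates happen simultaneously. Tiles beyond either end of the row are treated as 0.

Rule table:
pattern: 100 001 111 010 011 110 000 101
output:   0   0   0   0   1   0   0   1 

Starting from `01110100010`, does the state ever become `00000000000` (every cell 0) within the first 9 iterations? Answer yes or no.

yes

iteration 1: 01001000000
iteration 2: 00000000000
all cells are 0 at iteration 2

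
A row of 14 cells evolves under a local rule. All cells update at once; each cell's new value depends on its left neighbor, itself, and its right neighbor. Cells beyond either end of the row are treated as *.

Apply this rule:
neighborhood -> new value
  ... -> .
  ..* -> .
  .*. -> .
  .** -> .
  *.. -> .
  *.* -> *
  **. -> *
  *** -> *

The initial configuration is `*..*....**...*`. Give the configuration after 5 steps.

*........*....
*.............
*.............  (fixed point — unchanged through step 5)

*.............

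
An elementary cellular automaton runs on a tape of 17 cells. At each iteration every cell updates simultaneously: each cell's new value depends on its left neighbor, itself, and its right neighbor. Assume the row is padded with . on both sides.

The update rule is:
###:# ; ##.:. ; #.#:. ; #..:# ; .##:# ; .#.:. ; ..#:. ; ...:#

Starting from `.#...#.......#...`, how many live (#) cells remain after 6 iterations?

10

..##..######..###
#.#.#.#####.#.##.
......####....#.#
#####.###.###....
####..##..##.####
###.#.#.#.#..###.
count of #: 10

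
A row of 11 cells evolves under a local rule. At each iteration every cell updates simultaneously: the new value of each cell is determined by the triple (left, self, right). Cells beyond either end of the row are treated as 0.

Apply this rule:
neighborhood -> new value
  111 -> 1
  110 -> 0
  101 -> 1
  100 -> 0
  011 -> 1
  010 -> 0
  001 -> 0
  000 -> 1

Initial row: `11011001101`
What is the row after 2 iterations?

01100100100

iteration 1: 10110001010
iteration 2: 01100100100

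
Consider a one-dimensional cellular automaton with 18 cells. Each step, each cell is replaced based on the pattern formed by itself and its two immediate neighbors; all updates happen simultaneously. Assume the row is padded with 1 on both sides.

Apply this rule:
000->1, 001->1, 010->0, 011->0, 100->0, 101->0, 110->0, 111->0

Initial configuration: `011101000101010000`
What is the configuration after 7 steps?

step 1: 000000011000000111
step 2: 011111100011111000
step 3: 000000001100000011
step 4: 011111110001111100
step 5: 000000000110000001
step 6: 011111111000111110
step 7: 000000000011000000

000000000011000000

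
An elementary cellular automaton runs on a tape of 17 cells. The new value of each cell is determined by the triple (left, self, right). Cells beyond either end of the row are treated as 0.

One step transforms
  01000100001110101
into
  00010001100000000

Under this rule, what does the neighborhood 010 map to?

0

At position 1 the neighborhood is 010; the next row has 0 there.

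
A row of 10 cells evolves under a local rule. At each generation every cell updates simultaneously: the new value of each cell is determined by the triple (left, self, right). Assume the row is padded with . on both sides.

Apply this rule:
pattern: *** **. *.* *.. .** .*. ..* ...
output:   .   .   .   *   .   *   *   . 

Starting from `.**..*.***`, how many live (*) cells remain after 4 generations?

*..***....
***...*...
...*.***..
..**....*.
count of *: 3

3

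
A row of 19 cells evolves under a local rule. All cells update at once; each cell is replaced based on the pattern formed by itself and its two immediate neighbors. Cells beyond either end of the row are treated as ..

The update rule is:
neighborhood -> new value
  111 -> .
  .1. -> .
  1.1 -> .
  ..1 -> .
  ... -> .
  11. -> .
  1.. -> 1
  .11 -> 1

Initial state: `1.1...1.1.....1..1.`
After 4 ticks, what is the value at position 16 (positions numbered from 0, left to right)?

.

tick 1: ...1.....1.....1..1
tick 2: ....1.....1.....1..
tick 3: .....1.....1.....1.
tick 4: ......1.....1.....1
position 16 holds .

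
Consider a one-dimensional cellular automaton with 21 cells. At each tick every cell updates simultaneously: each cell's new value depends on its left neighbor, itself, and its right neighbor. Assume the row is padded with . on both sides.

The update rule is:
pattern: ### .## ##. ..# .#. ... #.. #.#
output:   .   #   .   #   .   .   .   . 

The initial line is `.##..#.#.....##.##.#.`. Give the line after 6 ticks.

##..#.......##..#....
#..#.......##..#.....
..#.......##..#......
.#.......##..#.......
#.......##..#........
.......##..#.........

.......##..#.........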